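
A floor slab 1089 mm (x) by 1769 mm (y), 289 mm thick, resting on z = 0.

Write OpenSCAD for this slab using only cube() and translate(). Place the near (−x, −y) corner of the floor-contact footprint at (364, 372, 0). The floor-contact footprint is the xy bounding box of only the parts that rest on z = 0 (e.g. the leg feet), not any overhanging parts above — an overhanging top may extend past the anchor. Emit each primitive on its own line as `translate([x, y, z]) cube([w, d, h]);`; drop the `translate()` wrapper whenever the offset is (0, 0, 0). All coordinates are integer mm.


translate([364, 372, 0]) cube([1089, 1769, 289]);


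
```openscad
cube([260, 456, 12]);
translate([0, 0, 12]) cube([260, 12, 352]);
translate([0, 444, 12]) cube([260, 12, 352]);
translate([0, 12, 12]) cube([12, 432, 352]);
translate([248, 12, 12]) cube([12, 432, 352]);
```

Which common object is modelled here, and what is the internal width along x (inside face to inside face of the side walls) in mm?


An open box. The internal width is 236 mm.

A 260×456 base slab with four walls standing on it — an open box. The base is 260 mm wide and the walls are 12 mm thick, so the internal width is 260 − 2 × 12 = 236 mm.


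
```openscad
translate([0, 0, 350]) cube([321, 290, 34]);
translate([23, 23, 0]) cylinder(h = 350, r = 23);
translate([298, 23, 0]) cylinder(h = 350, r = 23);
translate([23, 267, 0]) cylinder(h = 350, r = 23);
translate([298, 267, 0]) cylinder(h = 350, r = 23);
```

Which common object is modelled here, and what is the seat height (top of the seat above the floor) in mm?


A stool. The seat height is 384 mm.

A 321×290×34 slab at z = 350 on four corner cylinders — a stool. The seat top is 350 + 34 = 384 mm.


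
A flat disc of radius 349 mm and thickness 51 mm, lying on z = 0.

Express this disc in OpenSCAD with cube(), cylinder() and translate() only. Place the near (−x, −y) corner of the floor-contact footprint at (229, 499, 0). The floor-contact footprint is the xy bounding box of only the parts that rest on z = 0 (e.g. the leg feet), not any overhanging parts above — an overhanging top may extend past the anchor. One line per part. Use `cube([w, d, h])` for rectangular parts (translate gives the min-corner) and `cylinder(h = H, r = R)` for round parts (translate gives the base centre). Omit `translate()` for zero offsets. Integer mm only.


translate([578, 848, 0]) cylinder(h = 51, r = 349);


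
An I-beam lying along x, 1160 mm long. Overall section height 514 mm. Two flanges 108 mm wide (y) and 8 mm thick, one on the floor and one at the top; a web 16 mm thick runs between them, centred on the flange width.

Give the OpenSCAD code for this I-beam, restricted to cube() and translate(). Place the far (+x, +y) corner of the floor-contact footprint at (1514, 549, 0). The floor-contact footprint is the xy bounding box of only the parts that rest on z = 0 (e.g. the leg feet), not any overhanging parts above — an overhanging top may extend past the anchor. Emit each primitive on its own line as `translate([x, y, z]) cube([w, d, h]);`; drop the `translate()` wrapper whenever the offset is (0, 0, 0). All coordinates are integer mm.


translate([354, 441, 0]) cube([1160, 108, 8]);
translate([354, 487, 8]) cube([1160, 16, 498]);
translate([354, 441, 506]) cube([1160, 108, 8]);


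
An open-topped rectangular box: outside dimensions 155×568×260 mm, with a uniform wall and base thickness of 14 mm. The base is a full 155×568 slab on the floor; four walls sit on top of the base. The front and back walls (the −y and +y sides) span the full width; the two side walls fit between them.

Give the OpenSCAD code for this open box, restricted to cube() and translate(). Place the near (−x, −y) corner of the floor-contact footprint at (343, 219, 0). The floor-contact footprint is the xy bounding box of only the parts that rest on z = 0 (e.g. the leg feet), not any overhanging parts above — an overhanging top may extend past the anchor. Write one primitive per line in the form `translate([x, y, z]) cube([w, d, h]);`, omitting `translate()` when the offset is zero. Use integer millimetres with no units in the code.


translate([343, 219, 0]) cube([155, 568, 14]);
translate([343, 219, 14]) cube([155, 14, 246]);
translate([343, 773, 14]) cube([155, 14, 246]);
translate([343, 233, 14]) cube([14, 540, 246]);
translate([484, 233, 14]) cube([14, 540, 246]);


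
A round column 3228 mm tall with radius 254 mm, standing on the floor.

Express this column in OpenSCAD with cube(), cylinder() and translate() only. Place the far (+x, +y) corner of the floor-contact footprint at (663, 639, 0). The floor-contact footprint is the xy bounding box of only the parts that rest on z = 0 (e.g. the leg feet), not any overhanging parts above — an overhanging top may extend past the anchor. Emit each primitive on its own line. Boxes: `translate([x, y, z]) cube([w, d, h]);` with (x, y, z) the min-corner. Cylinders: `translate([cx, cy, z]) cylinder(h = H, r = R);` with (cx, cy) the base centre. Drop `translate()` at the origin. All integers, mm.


translate([409, 385, 0]) cylinder(h = 3228, r = 254);


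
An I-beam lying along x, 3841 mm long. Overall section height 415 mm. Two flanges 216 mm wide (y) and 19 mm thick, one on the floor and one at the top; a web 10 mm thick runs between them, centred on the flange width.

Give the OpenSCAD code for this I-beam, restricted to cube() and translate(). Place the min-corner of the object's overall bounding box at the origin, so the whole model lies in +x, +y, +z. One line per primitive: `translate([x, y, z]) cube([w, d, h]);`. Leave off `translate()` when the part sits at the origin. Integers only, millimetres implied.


cube([3841, 216, 19]);
translate([0, 103, 19]) cube([3841, 10, 377]);
translate([0, 0, 396]) cube([3841, 216, 19]);


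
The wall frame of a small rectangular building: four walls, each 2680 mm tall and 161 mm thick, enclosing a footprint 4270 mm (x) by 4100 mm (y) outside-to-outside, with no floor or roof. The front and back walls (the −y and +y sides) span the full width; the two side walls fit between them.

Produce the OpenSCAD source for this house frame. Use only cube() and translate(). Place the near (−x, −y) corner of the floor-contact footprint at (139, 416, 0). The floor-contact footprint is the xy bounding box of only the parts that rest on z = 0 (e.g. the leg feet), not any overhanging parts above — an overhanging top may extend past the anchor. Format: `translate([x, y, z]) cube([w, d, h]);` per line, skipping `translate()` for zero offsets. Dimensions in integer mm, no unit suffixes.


translate([139, 416, 0]) cube([4270, 161, 2680]);
translate([139, 4355, 0]) cube([4270, 161, 2680]);
translate([139, 577, 0]) cube([161, 3778, 2680]);
translate([4248, 577, 0]) cube([161, 3778, 2680]);


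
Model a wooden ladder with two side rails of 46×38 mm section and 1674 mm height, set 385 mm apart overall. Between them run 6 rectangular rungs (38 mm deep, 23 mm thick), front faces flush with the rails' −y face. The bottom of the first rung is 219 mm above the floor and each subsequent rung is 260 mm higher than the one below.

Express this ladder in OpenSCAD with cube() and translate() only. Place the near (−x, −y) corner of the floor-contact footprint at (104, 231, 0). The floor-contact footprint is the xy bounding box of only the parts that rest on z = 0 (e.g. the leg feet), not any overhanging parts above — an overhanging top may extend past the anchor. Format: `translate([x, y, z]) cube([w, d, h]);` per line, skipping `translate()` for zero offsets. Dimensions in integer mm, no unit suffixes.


translate([104, 231, 0]) cube([46, 38, 1674]);
translate([443, 231, 0]) cube([46, 38, 1674]);
translate([150, 231, 219]) cube([293, 38, 23]);
translate([150, 231, 479]) cube([293, 38, 23]);
translate([150, 231, 739]) cube([293, 38, 23]);
translate([150, 231, 999]) cube([293, 38, 23]);
translate([150, 231, 1259]) cube([293, 38, 23]);
translate([150, 231, 1519]) cube([293, 38, 23]);


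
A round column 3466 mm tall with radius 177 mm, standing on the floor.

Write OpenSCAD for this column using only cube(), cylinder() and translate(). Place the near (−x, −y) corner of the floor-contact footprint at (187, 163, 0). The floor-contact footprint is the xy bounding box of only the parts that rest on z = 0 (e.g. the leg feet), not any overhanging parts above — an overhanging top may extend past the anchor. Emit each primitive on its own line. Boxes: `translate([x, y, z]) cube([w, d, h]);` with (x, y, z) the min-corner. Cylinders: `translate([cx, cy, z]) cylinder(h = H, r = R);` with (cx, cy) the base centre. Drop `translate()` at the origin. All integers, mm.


translate([364, 340, 0]) cylinder(h = 3466, r = 177);


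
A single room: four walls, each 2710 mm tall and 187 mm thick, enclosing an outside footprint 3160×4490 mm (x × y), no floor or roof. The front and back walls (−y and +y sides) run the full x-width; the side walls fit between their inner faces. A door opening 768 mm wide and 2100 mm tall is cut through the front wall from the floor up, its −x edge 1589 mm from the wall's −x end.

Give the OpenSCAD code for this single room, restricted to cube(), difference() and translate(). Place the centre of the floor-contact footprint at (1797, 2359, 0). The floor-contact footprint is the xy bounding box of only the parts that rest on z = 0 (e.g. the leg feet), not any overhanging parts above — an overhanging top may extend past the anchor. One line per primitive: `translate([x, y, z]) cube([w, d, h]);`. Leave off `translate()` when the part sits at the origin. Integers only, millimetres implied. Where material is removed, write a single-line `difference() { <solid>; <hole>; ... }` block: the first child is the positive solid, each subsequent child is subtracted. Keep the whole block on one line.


difference() { translate([217, 114, 0]) cube([3160, 187, 2710]); translate([1806, 114, 0]) cube([768, 187, 2100]); }
translate([217, 4417, 0]) cube([3160, 187, 2710]);
translate([217, 301, 0]) cube([187, 4116, 2710]);
translate([3190, 301, 0]) cube([187, 4116, 2710]);


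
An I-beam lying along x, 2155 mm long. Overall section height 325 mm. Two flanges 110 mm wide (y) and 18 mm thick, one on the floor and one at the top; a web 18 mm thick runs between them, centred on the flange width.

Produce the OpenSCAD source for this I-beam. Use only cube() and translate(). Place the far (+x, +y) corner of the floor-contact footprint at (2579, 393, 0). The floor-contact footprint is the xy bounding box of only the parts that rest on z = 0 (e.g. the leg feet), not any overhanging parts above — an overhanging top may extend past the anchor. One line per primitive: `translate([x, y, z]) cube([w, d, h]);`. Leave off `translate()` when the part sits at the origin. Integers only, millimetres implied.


translate([424, 283, 0]) cube([2155, 110, 18]);
translate([424, 329, 18]) cube([2155, 18, 289]);
translate([424, 283, 307]) cube([2155, 110, 18]);


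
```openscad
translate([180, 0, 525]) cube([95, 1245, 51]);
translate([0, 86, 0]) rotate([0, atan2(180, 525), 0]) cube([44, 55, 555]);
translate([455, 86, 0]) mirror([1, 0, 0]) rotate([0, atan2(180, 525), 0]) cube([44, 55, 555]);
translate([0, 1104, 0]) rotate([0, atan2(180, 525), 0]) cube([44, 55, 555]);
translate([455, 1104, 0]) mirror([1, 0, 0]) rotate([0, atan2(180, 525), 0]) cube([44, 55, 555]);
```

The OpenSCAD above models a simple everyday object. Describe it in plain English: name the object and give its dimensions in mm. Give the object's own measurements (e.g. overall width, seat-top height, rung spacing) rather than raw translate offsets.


A sawhorse. A 95×1245×51 mm beam (x, y, z) sits on two A-frame leg pairs. Each pair is two raked legs of 44×55 mm section (55 mm along y) splaying symmetrically in x. Each leg rises 525 mm vertically over 180 mm of horizontal reach and is 555 mm long along its own axis. Every leg's outer bottom edge rests on the floor and its outer top edge meets a bottom edge of the beam — the left legs (tilting toward +x) meet the beam's −x bottom edge, the right legs (their mirror images, tilting toward −x) meet its +x bottom edge — so the leg tops tuck under the beam, the beam's underside is 525 mm above the floor, and the feet are 455 mm apart outside-to-outside with the beam centred between them. The two leg pairs are set in 86 mm from either end of the beam.


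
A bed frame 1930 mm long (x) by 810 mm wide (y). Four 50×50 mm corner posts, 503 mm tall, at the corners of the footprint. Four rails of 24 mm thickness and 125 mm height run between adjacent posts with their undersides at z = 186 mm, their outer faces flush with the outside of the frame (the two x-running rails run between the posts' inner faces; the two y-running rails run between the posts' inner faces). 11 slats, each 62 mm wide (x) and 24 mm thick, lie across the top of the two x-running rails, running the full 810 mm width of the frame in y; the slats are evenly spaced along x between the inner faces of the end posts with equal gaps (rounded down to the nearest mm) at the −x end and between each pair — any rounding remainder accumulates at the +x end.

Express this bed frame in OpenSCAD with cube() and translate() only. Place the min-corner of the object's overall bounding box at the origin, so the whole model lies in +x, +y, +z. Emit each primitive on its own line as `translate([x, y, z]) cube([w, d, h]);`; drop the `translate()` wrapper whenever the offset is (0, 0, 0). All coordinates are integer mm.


cube([50, 50, 503]);
translate([0, 760, 0]) cube([50, 50, 503]);
translate([1880, 0, 0]) cube([50, 50, 503]);
translate([1880, 760, 0]) cube([50, 50, 503]);
translate([50, 0, 186]) cube([1830, 24, 125]);
translate([50, 786, 186]) cube([1830, 24, 125]);
translate([0, 50, 186]) cube([24, 710, 125]);
translate([1906, 50, 186]) cube([24, 710, 125]);
translate([145, 0, 311]) cube([62, 810, 24]);
translate([302, 0, 311]) cube([62, 810, 24]);
translate([459, 0, 311]) cube([62, 810, 24]);
translate([616, 0, 311]) cube([62, 810, 24]);
translate([773, 0, 311]) cube([62, 810, 24]);
translate([930, 0, 311]) cube([62, 810, 24]);
translate([1087, 0, 311]) cube([62, 810, 24]);
translate([1244, 0, 311]) cube([62, 810, 24]);
translate([1401, 0, 311]) cube([62, 810, 24]);
translate([1558, 0, 311]) cube([62, 810, 24]);
translate([1715, 0, 311]) cube([62, 810, 24]);


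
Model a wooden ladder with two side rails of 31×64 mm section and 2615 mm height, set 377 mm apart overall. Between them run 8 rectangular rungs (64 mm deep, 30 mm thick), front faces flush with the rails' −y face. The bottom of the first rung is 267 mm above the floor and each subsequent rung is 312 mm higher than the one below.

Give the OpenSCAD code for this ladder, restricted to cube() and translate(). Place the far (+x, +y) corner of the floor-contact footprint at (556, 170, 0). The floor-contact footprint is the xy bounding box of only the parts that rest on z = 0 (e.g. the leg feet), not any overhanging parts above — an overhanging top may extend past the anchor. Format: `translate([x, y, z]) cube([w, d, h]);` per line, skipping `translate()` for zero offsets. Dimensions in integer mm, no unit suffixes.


translate([179, 106, 0]) cube([31, 64, 2615]);
translate([525, 106, 0]) cube([31, 64, 2615]);
translate([210, 106, 267]) cube([315, 64, 30]);
translate([210, 106, 579]) cube([315, 64, 30]);
translate([210, 106, 891]) cube([315, 64, 30]);
translate([210, 106, 1203]) cube([315, 64, 30]);
translate([210, 106, 1515]) cube([315, 64, 30]);
translate([210, 106, 1827]) cube([315, 64, 30]);
translate([210, 106, 2139]) cube([315, 64, 30]);
translate([210, 106, 2451]) cube([315, 64, 30]);


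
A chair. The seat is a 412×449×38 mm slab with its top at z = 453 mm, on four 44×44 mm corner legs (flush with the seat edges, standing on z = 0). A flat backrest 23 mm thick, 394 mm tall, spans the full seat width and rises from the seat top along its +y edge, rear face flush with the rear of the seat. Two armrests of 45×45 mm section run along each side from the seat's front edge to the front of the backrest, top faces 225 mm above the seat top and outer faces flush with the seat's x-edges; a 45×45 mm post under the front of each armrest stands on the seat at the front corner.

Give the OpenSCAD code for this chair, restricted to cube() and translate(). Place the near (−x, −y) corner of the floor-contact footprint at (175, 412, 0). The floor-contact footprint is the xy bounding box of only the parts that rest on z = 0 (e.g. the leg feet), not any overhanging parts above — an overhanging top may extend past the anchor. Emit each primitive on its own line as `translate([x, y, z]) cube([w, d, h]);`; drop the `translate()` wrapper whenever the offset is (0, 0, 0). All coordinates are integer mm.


translate([175, 412, 415]) cube([412, 449, 38]);
translate([175, 412, 0]) cube([44, 44, 415]);
translate([543, 412, 0]) cube([44, 44, 415]);
translate([175, 817, 0]) cube([44, 44, 415]);
translate([543, 817, 0]) cube([44, 44, 415]);
translate([175, 838, 453]) cube([412, 23, 394]);
translate([175, 412, 633]) cube([45, 426, 45]);
translate([542, 412, 633]) cube([45, 426, 45]);
translate([175, 412, 453]) cube([45, 45, 180]);
translate([542, 412, 453]) cube([45, 45, 180]);


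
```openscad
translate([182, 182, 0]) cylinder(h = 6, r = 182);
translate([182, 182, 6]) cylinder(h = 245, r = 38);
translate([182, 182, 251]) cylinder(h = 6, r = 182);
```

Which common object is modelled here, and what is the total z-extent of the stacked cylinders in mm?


A spool. The overall height is 257 mm.

Three coaxial cylinders, large–small–large — a spool. Two 6 mm flanges and a 245 mm core give 6 + 245 + 6 = 257 mm.


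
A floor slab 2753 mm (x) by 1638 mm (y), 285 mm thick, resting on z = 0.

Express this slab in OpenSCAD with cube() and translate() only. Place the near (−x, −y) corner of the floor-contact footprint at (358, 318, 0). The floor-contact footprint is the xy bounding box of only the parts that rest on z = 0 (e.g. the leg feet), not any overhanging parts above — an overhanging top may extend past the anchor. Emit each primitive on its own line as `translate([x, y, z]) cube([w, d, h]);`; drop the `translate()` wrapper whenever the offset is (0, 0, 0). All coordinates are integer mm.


translate([358, 318, 0]) cube([2753, 1638, 285]);


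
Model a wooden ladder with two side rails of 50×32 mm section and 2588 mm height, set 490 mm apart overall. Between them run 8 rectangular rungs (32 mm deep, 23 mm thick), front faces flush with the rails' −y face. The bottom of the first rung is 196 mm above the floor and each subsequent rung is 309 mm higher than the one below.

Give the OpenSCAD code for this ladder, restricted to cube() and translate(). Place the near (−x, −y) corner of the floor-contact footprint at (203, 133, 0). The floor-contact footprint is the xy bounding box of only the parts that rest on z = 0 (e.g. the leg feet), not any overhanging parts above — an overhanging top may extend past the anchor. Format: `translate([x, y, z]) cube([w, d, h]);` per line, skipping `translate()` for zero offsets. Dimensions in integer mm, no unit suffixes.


translate([203, 133, 0]) cube([50, 32, 2588]);
translate([643, 133, 0]) cube([50, 32, 2588]);
translate([253, 133, 196]) cube([390, 32, 23]);
translate([253, 133, 505]) cube([390, 32, 23]);
translate([253, 133, 814]) cube([390, 32, 23]);
translate([253, 133, 1123]) cube([390, 32, 23]);
translate([253, 133, 1432]) cube([390, 32, 23]);
translate([253, 133, 1741]) cube([390, 32, 23]);
translate([253, 133, 2050]) cube([390, 32, 23]);
translate([253, 133, 2359]) cube([390, 32, 23]);


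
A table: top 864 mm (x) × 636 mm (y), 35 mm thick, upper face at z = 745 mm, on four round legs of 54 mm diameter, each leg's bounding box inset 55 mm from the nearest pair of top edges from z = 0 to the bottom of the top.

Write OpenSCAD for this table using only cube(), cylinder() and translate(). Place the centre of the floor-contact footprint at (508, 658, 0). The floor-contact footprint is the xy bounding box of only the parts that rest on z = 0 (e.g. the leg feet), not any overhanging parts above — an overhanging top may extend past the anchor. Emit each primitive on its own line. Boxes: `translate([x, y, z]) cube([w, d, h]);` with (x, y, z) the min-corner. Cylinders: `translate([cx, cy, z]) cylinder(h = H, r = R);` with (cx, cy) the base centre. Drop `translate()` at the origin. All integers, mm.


translate([76, 340, 710]) cube([864, 636, 35]);
translate([158, 422, 0]) cylinder(h = 710, r = 27);
translate([858, 422, 0]) cylinder(h = 710, r = 27);
translate([158, 894, 0]) cylinder(h = 710, r = 27);
translate([858, 894, 0]) cylinder(h = 710, r = 27);


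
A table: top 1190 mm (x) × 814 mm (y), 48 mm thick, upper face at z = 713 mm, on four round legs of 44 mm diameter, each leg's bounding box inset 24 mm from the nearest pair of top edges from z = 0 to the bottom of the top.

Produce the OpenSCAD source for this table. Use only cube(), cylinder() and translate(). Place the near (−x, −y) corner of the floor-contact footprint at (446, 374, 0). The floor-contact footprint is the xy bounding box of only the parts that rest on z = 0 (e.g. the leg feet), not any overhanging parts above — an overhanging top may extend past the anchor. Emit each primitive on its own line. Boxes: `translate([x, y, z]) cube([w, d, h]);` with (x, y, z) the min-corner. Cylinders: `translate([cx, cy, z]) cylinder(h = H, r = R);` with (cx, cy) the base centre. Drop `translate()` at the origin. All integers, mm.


// leg_h = 713 - 48 = 665
translate([422, 350, 665]) cube([1190, 814, 48]);
translate([468, 396, 0]) cylinder(h = 665, r = 22);
translate([1566, 396, 0]) cylinder(h = 665, r = 22);
translate([468, 1118, 0]) cylinder(h = 665, r = 22);
translate([1566, 1118, 0]) cylinder(h = 665, r = 22);


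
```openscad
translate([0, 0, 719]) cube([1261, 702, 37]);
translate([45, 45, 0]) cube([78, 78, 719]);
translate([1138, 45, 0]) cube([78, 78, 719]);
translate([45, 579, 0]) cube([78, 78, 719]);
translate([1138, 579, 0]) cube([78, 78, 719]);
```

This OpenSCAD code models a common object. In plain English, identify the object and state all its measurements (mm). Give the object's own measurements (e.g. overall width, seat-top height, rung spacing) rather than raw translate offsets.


A table: top 1261 mm (x) × 702 mm (y), 37 mm thick, upper face at z = 756 mm, on four 78×78 mm square legs, each inset 45 mm from the nearest pair of top edges from z = 0 to the bottom of the top.


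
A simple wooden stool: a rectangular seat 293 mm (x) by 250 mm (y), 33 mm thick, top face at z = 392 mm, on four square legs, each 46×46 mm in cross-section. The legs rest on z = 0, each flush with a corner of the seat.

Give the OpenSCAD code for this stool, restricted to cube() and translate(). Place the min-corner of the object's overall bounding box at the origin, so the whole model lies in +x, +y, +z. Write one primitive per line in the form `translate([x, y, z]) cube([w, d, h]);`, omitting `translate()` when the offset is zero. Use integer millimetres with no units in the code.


// leg_h = 392 - 33 = 359
translate([0, 0, 359]) cube([293, 250, 33]);
cube([46, 46, 359]);
translate([247, 0, 0]) cube([46, 46, 359]);
translate([0, 204, 0]) cube([46, 46, 359]);
translate([247, 204, 0]) cube([46, 46, 359]);


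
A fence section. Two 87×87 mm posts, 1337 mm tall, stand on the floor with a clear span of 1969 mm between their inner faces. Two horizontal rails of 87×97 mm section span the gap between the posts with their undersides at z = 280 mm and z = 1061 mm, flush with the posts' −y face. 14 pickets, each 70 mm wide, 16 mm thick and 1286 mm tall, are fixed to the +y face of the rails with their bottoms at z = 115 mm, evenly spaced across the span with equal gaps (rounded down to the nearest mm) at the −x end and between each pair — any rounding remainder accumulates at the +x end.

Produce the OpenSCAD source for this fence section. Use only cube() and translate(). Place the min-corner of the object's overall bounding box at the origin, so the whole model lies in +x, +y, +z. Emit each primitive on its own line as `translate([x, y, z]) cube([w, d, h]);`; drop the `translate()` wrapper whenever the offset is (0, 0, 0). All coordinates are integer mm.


cube([87, 87, 1337]);
translate([2056, 0, 0]) cube([87, 87, 1337]);
translate([87, 0, 280]) cube([1969, 87, 97]);
translate([87, 0, 1061]) cube([1969, 87, 97]);
translate([152, 87, 115]) cube([70, 16, 1286]);
translate([287, 87, 115]) cube([70, 16, 1286]);
translate([422, 87, 115]) cube([70, 16, 1286]);
translate([557, 87, 115]) cube([70, 16, 1286]);
translate([692, 87, 115]) cube([70, 16, 1286]);
translate([827, 87, 115]) cube([70, 16, 1286]);
translate([962, 87, 115]) cube([70, 16, 1286]);
translate([1097, 87, 115]) cube([70, 16, 1286]);
translate([1232, 87, 115]) cube([70, 16, 1286]);
translate([1367, 87, 115]) cube([70, 16, 1286]);
translate([1502, 87, 115]) cube([70, 16, 1286]);
translate([1637, 87, 115]) cube([70, 16, 1286]);
translate([1772, 87, 115]) cube([70, 16, 1286]);
translate([1907, 87, 115]) cube([70, 16, 1286]);


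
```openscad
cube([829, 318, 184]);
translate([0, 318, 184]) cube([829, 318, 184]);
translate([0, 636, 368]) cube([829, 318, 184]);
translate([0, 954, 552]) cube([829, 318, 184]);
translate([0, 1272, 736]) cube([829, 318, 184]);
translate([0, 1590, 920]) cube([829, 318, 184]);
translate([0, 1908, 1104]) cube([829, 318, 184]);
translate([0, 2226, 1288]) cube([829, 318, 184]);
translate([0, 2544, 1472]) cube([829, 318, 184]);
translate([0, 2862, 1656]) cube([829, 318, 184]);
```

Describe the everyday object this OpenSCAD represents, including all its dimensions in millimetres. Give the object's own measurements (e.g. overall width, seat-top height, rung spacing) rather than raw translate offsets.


A straight staircase of 10 solid steps. Each step is 829 mm wide (x), 318 mm deep (y, the going) and 184 mm tall (the rise). The first step rests on the floor; each subsequent step sits one going further in +y and one rise higher in +z, directly behind and above the previous step with no overlap.


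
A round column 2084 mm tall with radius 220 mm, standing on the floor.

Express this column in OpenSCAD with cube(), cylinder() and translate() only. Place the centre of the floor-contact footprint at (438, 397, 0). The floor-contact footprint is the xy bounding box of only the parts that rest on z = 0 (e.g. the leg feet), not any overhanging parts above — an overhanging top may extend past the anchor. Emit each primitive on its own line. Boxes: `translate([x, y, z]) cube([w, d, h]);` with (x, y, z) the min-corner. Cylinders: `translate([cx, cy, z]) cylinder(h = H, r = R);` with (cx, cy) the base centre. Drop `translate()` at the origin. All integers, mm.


translate([438, 397, 0]) cylinder(h = 2084, r = 220);


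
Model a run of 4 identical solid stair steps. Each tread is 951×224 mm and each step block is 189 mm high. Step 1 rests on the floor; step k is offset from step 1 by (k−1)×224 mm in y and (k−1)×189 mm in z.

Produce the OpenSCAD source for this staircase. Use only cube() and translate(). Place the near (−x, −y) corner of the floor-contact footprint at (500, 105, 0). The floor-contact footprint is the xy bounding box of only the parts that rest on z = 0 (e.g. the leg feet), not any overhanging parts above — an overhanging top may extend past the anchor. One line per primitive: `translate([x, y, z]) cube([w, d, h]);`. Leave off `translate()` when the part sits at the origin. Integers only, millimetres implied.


translate([500, 105, 0]) cube([951, 224, 189]);
translate([500, 329, 189]) cube([951, 224, 189]);
translate([500, 553, 378]) cube([951, 224, 189]);
translate([500, 777, 567]) cube([951, 224, 189]);


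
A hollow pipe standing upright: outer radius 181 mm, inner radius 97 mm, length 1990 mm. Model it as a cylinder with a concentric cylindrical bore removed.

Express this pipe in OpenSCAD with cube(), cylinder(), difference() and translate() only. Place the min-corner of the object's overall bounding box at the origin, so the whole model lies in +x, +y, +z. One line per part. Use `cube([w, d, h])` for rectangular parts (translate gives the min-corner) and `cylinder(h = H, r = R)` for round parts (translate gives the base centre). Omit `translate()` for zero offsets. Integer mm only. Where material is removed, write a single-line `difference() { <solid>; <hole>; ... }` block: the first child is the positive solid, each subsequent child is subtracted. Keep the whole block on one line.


difference() { translate([181, 181, 0]) cylinder(h = 1990, r = 181); translate([181, 181, 0]) cylinder(h = 1990, r = 97); }


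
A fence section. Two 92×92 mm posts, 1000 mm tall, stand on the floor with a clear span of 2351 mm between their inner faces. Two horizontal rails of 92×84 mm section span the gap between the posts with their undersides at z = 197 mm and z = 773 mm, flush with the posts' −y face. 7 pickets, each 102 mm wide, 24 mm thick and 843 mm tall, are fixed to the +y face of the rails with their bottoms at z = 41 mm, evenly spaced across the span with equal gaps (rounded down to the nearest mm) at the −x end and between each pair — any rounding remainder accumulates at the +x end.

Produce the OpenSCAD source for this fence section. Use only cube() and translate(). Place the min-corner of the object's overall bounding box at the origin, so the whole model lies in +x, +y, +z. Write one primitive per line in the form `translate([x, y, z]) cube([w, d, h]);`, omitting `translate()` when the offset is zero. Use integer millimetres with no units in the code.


cube([92, 92, 1000]);
translate([2443, 0, 0]) cube([92, 92, 1000]);
translate([92, 0, 197]) cube([2351, 92, 84]);
translate([92, 0, 773]) cube([2351, 92, 84]);
translate([296, 92, 41]) cube([102, 24, 843]);
translate([602, 92, 41]) cube([102, 24, 843]);
translate([908, 92, 41]) cube([102, 24, 843]);
translate([1214, 92, 41]) cube([102, 24, 843]);
translate([1520, 92, 41]) cube([102, 24, 843]);
translate([1826, 92, 41]) cube([102, 24, 843]);
translate([2132, 92, 41]) cube([102, 24, 843]);


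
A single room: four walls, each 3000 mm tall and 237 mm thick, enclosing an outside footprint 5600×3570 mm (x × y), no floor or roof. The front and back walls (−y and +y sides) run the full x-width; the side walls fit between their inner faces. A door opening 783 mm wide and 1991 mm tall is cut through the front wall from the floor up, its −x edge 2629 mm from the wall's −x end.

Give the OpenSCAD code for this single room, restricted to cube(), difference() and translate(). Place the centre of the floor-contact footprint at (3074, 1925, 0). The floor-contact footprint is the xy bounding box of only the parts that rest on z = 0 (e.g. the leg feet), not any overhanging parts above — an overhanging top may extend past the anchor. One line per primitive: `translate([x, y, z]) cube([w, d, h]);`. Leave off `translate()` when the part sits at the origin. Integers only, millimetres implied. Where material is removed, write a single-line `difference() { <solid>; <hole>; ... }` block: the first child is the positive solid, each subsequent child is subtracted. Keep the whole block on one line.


difference() { translate([274, 140, 0]) cube([5600, 237, 3000]); translate([2903, 140, 0]) cube([783, 237, 1991]); }
translate([274, 3473, 0]) cube([5600, 237, 3000]);
translate([274, 377, 0]) cube([237, 3096, 3000]);
translate([5637, 377, 0]) cube([237, 3096, 3000]);


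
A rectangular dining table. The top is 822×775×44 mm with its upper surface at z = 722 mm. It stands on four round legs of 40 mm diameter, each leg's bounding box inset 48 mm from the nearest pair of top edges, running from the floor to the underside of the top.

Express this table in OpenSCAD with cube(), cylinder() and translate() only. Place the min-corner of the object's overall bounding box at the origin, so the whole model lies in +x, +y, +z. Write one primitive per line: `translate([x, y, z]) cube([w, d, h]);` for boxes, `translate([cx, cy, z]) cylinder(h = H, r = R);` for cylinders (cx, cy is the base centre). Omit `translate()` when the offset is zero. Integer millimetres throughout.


// leg_h = 722 - 44 = 678
translate([0, 0, 678]) cube([822, 775, 44]);
translate([68, 68, 0]) cylinder(h = 678, r = 20);
translate([754, 68, 0]) cylinder(h = 678, r = 20);
translate([68, 707, 0]) cylinder(h = 678, r = 20);
translate([754, 707, 0]) cylinder(h = 678, r = 20);


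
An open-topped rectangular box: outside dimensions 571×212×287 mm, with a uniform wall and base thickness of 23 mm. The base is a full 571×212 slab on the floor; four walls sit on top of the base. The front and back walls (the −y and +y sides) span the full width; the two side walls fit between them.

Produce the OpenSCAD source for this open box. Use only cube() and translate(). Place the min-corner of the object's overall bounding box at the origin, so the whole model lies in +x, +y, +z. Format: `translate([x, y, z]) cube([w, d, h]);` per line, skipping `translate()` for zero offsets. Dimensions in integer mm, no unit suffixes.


cube([571, 212, 23]);
translate([0, 0, 23]) cube([571, 23, 264]);
translate([0, 189, 23]) cube([571, 23, 264]);
translate([0, 23, 23]) cube([23, 166, 264]);
translate([548, 23, 23]) cube([23, 166, 264]);


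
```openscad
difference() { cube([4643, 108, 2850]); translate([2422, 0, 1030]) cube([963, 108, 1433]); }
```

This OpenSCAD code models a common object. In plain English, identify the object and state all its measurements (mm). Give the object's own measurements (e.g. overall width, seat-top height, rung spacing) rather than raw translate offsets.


A wall 4643 mm long (x), 108 mm thick (y), 2850 mm tall, with a rectangular window opening cut through it. The opening is 963 mm wide and 1433 mm tall; its sill is at z = 1030 mm and its near (−x) edge is 2422 mm from the wall's −x end. The opening passes through the full wall thickness.


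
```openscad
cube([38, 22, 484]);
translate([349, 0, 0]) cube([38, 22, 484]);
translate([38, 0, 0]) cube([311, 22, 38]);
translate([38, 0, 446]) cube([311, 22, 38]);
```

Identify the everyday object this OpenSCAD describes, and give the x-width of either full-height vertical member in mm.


A picture frame. The border width is 38 mm.

Four thin pieces enclosing a rectangular opening — a picture frame. The two full-height stiles are 484 mm tall; the top rail sits at z = 446 and is 38 mm tall, so the border above the opening is 484 − 446 = 38 mm, matching the stile x-width.


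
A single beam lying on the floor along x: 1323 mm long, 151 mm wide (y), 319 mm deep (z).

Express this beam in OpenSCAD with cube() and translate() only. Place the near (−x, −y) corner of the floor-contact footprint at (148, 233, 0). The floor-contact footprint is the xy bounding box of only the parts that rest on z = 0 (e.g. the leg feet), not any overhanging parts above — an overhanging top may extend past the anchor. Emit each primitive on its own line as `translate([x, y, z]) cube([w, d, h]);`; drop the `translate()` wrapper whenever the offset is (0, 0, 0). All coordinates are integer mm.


translate([148, 233, 0]) cube([1323, 151, 319]);


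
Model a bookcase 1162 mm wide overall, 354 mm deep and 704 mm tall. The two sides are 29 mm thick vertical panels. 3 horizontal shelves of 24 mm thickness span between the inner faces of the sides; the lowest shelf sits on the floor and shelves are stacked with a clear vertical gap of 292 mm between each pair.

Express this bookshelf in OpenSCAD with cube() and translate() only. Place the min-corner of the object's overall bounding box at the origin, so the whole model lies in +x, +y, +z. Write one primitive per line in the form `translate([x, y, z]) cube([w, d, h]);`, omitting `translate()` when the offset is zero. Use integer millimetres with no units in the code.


cube([29, 354, 704]);
translate([1133, 0, 0]) cube([29, 354, 704]);
translate([29, 0, 0]) cube([1104, 354, 24]);
translate([29, 0, 316]) cube([1104, 354, 24]);
translate([29, 0, 632]) cube([1104, 354, 24]);


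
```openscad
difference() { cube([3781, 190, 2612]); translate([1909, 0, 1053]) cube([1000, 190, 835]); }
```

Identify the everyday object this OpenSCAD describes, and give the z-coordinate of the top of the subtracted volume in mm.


A wall with a window opening. The window head height is 1888 mm.

A wall with a rectangular opening subtracted — a window. Sill at z = 1053, opening 835 mm tall, so the head is at 1053 + 835 = 1888 mm.


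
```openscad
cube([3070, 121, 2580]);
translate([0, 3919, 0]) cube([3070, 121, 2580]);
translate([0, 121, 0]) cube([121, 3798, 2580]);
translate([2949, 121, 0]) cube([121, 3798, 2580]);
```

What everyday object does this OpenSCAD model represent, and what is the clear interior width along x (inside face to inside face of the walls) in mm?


A house (or room) frame. The interior width is 2828 mm.

Four 2580 mm walls enclosing a rectangle with no floor or roof — a room or house frame. Outside width is 3070 mm and wall thickness is 121 mm, so the interior width is 3070 − 2 × 121 = 2828 mm.


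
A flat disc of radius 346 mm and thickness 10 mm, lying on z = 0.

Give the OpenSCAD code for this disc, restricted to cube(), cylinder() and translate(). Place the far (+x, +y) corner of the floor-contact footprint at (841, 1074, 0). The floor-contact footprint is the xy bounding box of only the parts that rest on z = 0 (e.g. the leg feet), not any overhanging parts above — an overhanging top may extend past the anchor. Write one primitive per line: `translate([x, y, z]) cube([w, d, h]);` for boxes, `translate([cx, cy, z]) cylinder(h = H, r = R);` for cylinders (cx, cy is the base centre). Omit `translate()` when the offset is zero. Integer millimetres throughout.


translate([495, 728, 0]) cylinder(h = 10, r = 346);


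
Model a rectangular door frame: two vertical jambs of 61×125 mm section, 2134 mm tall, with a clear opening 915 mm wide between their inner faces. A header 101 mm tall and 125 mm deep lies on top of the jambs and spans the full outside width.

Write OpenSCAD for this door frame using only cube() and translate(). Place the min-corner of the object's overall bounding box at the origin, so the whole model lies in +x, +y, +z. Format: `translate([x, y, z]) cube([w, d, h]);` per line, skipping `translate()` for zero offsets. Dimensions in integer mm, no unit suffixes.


cube([61, 125, 2134]);
translate([976, 0, 0]) cube([61, 125, 2134]);
translate([0, 0, 2134]) cube([1037, 125, 101]);


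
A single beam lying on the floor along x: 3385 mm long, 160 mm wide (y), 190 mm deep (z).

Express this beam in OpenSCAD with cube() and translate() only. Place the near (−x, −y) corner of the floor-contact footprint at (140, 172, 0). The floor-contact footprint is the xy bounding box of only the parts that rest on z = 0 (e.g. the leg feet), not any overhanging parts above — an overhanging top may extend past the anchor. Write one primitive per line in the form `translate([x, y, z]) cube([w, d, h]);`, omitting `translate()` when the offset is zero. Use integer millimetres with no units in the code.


translate([140, 172, 0]) cube([3385, 160, 190]);


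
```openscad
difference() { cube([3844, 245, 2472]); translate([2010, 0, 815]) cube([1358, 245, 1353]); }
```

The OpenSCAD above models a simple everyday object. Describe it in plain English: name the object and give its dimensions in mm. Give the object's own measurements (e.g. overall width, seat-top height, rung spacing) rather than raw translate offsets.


A wall 3844 mm long (x), 245 mm thick (y), 2472 mm tall, with a rectangular window opening cut through it. The opening is 1358 mm wide and 1353 mm tall; its sill is at z = 815 mm and its near (−x) edge is 2010 mm from the wall's −x end. The opening passes through the full wall thickness.


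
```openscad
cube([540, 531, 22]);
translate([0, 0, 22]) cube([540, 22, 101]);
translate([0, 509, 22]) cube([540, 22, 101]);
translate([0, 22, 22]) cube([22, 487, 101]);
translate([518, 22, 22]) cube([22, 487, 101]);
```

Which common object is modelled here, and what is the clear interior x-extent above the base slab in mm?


An open box. The internal width is 496 mm.

A 540×531 base slab with four walls standing on it — an open box. The base is 540 mm wide and the walls are 22 mm thick, so the internal width is 540 − 2 × 22 = 496 mm.
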